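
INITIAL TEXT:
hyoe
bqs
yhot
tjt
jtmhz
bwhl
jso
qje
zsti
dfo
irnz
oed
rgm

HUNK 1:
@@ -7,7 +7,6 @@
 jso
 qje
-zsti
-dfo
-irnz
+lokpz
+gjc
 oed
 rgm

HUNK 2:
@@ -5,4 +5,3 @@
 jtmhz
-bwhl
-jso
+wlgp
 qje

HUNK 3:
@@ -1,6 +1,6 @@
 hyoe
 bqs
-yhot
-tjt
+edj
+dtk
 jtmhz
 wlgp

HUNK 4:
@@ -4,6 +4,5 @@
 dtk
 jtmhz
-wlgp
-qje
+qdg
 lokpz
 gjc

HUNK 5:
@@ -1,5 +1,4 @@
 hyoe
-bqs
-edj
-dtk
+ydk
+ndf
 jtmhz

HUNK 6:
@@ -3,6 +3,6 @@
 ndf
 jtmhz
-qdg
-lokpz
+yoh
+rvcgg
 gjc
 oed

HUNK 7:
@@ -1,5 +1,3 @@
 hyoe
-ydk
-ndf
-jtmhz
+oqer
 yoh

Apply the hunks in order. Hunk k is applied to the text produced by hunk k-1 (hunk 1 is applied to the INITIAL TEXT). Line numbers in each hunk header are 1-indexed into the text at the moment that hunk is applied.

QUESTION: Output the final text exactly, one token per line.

Hunk 1: at line 7 remove [zsti,dfo,irnz] add [lokpz,gjc] -> 12 lines: hyoe bqs yhot tjt jtmhz bwhl jso qje lokpz gjc oed rgm
Hunk 2: at line 5 remove [bwhl,jso] add [wlgp] -> 11 lines: hyoe bqs yhot tjt jtmhz wlgp qje lokpz gjc oed rgm
Hunk 3: at line 1 remove [yhot,tjt] add [edj,dtk] -> 11 lines: hyoe bqs edj dtk jtmhz wlgp qje lokpz gjc oed rgm
Hunk 4: at line 4 remove [wlgp,qje] add [qdg] -> 10 lines: hyoe bqs edj dtk jtmhz qdg lokpz gjc oed rgm
Hunk 5: at line 1 remove [bqs,edj,dtk] add [ydk,ndf] -> 9 lines: hyoe ydk ndf jtmhz qdg lokpz gjc oed rgm
Hunk 6: at line 3 remove [qdg,lokpz] add [yoh,rvcgg] -> 9 lines: hyoe ydk ndf jtmhz yoh rvcgg gjc oed rgm
Hunk 7: at line 1 remove [ydk,ndf,jtmhz] add [oqer] -> 7 lines: hyoe oqer yoh rvcgg gjc oed rgm

Answer: hyoe
oqer
yoh
rvcgg
gjc
oed
rgm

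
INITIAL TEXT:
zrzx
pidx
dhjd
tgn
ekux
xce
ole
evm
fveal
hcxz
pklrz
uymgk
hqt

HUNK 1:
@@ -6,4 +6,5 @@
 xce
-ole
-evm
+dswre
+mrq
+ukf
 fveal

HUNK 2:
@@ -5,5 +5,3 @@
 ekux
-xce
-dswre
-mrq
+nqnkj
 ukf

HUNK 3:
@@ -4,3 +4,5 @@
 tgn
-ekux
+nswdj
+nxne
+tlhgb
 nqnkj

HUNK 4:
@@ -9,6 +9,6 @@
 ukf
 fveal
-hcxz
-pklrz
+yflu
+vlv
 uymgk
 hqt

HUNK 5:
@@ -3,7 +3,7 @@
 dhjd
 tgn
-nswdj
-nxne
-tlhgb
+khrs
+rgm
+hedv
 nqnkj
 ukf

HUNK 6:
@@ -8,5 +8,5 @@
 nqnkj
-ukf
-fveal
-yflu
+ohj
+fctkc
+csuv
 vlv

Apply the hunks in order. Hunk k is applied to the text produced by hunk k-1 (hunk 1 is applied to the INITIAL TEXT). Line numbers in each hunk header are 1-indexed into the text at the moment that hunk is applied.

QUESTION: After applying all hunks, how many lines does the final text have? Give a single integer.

Hunk 1: at line 6 remove [ole,evm] add [dswre,mrq,ukf] -> 14 lines: zrzx pidx dhjd tgn ekux xce dswre mrq ukf fveal hcxz pklrz uymgk hqt
Hunk 2: at line 5 remove [xce,dswre,mrq] add [nqnkj] -> 12 lines: zrzx pidx dhjd tgn ekux nqnkj ukf fveal hcxz pklrz uymgk hqt
Hunk 3: at line 4 remove [ekux] add [nswdj,nxne,tlhgb] -> 14 lines: zrzx pidx dhjd tgn nswdj nxne tlhgb nqnkj ukf fveal hcxz pklrz uymgk hqt
Hunk 4: at line 9 remove [hcxz,pklrz] add [yflu,vlv] -> 14 lines: zrzx pidx dhjd tgn nswdj nxne tlhgb nqnkj ukf fveal yflu vlv uymgk hqt
Hunk 5: at line 3 remove [nswdj,nxne,tlhgb] add [khrs,rgm,hedv] -> 14 lines: zrzx pidx dhjd tgn khrs rgm hedv nqnkj ukf fveal yflu vlv uymgk hqt
Hunk 6: at line 8 remove [ukf,fveal,yflu] add [ohj,fctkc,csuv] -> 14 lines: zrzx pidx dhjd tgn khrs rgm hedv nqnkj ohj fctkc csuv vlv uymgk hqt
Final line count: 14

Answer: 14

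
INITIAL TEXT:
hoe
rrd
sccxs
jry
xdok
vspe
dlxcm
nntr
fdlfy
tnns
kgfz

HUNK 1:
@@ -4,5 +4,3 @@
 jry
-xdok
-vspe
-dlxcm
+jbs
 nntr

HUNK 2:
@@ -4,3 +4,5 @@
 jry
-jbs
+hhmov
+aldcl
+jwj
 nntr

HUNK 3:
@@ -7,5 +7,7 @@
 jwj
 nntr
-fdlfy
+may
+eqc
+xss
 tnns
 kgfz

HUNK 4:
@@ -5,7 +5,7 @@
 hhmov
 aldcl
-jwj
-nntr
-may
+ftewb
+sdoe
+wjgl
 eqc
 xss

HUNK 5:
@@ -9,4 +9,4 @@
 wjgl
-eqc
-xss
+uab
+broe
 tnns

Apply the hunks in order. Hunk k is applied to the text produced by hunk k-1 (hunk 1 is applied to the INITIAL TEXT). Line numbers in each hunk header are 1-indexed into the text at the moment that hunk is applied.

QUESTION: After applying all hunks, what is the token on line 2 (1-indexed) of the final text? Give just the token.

Answer: rrd

Derivation:
Hunk 1: at line 4 remove [xdok,vspe,dlxcm] add [jbs] -> 9 lines: hoe rrd sccxs jry jbs nntr fdlfy tnns kgfz
Hunk 2: at line 4 remove [jbs] add [hhmov,aldcl,jwj] -> 11 lines: hoe rrd sccxs jry hhmov aldcl jwj nntr fdlfy tnns kgfz
Hunk 3: at line 7 remove [fdlfy] add [may,eqc,xss] -> 13 lines: hoe rrd sccxs jry hhmov aldcl jwj nntr may eqc xss tnns kgfz
Hunk 4: at line 5 remove [jwj,nntr,may] add [ftewb,sdoe,wjgl] -> 13 lines: hoe rrd sccxs jry hhmov aldcl ftewb sdoe wjgl eqc xss tnns kgfz
Hunk 5: at line 9 remove [eqc,xss] add [uab,broe] -> 13 lines: hoe rrd sccxs jry hhmov aldcl ftewb sdoe wjgl uab broe tnns kgfz
Final line 2: rrd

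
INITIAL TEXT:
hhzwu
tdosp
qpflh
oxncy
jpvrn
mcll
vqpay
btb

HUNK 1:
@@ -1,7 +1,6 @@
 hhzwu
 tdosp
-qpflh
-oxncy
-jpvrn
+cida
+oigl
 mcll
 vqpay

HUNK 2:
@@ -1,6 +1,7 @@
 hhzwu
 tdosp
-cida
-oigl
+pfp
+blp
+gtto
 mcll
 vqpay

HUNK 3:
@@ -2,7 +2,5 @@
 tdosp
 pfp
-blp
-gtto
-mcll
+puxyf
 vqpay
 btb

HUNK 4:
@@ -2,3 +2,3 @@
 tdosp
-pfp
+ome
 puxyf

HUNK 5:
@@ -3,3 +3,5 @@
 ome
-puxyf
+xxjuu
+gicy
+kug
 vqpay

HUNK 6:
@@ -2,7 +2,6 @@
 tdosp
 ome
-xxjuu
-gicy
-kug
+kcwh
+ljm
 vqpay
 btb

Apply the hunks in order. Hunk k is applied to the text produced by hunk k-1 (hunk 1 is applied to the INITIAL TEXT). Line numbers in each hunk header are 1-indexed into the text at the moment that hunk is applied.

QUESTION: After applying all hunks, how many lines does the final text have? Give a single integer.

Hunk 1: at line 1 remove [qpflh,oxncy,jpvrn] add [cida,oigl] -> 7 lines: hhzwu tdosp cida oigl mcll vqpay btb
Hunk 2: at line 1 remove [cida,oigl] add [pfp,blp,gtto] -> 8 lines: hhzwu tdosp pfp blp gtto mcll vqpay btb
Hunk 3: at line 2 remove [blp,gtto,mcll] add [puxyf] -> 6 lines: hhzwu tdosp pfp puxyf vqpay btb
Hunk 4: at line 2 remove [pfp] add [ome] -> 6 lines: hhzwu tdosp ome puxyf vqpay btb
Hunk 5: at line 3 remove [puxyf] add [xxjuu,gicy,kug] -> 8 lines: hhzwu tdosp ome xxjuu gicy kug vqpay btb
Hunk 6: at line 2 remove [xxjuu,gicy,kug] add [kcwh,ljm] -> 7 lines: hhzwu tdosp ome kcwh ljm vqpay btb
Final line count: 7

Answer: 7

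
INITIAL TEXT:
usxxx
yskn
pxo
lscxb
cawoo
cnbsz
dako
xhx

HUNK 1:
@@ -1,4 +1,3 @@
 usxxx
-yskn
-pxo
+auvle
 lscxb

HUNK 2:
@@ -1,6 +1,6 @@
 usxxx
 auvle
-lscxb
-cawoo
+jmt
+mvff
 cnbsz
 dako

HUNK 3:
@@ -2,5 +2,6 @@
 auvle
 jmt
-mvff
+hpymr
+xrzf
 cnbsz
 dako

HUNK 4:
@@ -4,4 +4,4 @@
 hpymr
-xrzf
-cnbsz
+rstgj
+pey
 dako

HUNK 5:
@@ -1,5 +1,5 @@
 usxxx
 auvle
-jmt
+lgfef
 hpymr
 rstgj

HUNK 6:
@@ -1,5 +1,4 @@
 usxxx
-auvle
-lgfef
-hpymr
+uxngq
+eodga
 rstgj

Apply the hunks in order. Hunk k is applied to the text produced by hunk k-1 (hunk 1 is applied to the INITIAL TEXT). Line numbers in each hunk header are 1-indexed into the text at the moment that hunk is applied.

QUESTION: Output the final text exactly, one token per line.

Answer: usxxx
uxngq
eodga
rstgj
pey
dako
xhx

Derivation:
Hunk 1: at line 1 remove [yskn,pxo] add [auvle] -> 7 lines: usxxx auvle lscxb cawoo cnbsz dako xhx
Hunk 2: at line 1 remove [lscxb,cawoo] add [jmt,mvff] -> 7 lines: usxxx auvle jmt mvff cnbsz dako xhx
Hunk 3: at line 2 remove [mvff] add [hpymr,xrzf] -> 8 lines: usxxx auvle jmt hpymr xrzf cnbsz dako xhx
Hunk 4: at line 4 remove [xrzf,cnbsz] add [rstgj,pey] -> 8 lines: usxxx auvle jmt hpymr rstgj pey dako xhx
Hunk 5: at line 1 remove [jmt] add [lgfef] -> 8 lines: usxxx auvle lgfef hpymr rstgj pey dako xhx
Hunk 6: at line 1 remove [auvle,lgfef,hpymr] add [uxngq,eodga] -> 7 lines: usxxx uxngq eodga rstgj pey dako xhx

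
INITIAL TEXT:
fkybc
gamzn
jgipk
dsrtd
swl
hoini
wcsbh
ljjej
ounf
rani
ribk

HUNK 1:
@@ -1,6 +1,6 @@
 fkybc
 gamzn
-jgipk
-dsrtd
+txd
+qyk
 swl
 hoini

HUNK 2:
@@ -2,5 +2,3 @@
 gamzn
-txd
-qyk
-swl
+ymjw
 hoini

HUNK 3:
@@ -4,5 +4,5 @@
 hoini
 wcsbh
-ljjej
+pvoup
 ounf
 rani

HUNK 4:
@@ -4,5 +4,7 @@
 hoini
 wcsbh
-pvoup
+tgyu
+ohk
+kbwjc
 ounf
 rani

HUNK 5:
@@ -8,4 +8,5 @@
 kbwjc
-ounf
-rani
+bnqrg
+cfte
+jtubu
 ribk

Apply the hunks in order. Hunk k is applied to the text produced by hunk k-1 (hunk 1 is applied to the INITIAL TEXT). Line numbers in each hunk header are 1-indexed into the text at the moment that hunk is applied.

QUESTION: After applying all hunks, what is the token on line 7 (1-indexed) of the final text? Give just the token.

Answer: ohk

Derivation:
Hunk 1: at line 1 remove [jgipk,dsrtd] add [txd,qyk] -> 11 lines: fkybc gamzn txd qyk swl hoini wcsbh ljjej ounf rani ribk
Hunk 2: at line 2 remove [txd,qyk,swl] add [ymjw] -> 9 lines: fkybc gamzn ymjw hoini wcsbh ljjej ounf rani ribk
Hunk 3: at line 4 remove [ljjej] add [pvoup] -> 9 lines: fkybc gamzn ymjw hoini wcsbh pvoup ounf rani ribk
Hunk 4: at line 4 remove [pvoup] add [tgyu,ohk,kbwjc] -> 11 lines: fkybc gamzn ymjw hoini wcsbh tgyu ohk kbwjc ounf rani ribk
Hunk 5: at line 8 remove [ounf,rani] add [bnqrg,cfte,jtubu] -> 12 lines: fkybc gamzn ymjw hoini wcsbh tgyu ohk kbwjc bnqrg cfte jtubu ribk
Final line 7: ohk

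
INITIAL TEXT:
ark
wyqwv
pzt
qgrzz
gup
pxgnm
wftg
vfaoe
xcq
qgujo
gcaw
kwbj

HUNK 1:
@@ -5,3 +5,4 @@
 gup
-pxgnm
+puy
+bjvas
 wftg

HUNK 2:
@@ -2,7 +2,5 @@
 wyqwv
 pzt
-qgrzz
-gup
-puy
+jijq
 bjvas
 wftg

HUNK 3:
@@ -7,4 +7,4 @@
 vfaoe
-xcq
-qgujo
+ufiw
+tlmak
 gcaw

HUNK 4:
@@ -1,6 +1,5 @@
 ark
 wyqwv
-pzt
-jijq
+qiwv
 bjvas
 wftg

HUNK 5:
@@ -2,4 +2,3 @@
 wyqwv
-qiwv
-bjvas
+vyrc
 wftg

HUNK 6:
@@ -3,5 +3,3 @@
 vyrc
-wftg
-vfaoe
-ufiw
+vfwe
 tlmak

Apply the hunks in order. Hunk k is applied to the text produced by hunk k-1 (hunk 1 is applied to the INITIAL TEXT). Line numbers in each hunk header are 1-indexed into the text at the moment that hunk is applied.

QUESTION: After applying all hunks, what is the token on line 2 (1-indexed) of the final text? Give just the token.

Hunk 1: at line 5 remove [pxgnm] add [puy,bjvas] -> 13 lines: ark wyqwv pzt qgrzz gup puy bjvas wftg vfaoe xcq qgujo gcaw kwbj
Hunk 2: at line 2 remove [qgrzz,gup,puy] add [jijq] -> 11 lines: ark wyqwv pzt jijq bjvas wftg vfaoe xcq qgujo gcaw kwbj
Hunk 3: at line 7 remove [xcq,qgujo] add [ufiw,tlmak] -> 11 lines: ark wyqwv pzt jijq bjvas wftg vfaoe ufiw tlmak gcaw kwbj
Hunk 4: at line 1 remove [pzt,jijq] add [qiwv] -> 10 lines: ark wyqwv qiwv bjvas wftg vfaoe ufiw tlmak gcaw kwbj
Hunk 5: at line 2 remove [qiwv,bjvas] add [vyrc] -> 9 lines: ark wyqwv vyrc wftg vfaoe ufiw tlmak gcaw kwbj
Hunk 6: at line 3 remove [wftg,vfaoe,ufiw] add [vfwe] -> 7 lines: ark wyqwv vyrc vfwe tlmak gcaw kwbj
Final line 2: wyqwv

Answer: wyqwv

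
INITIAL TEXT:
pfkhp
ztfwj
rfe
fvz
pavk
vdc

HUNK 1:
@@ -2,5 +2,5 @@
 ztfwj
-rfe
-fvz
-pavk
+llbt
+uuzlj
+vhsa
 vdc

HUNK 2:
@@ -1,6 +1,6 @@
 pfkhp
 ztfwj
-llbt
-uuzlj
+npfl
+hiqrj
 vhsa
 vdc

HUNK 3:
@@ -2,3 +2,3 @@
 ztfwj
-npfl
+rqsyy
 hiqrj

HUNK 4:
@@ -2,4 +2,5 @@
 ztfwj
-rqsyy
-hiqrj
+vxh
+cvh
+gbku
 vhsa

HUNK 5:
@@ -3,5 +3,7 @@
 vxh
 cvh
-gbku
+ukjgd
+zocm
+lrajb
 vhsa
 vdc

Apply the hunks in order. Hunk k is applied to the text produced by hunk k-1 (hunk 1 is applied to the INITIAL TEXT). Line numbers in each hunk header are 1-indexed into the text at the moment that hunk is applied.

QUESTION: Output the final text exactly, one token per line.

Hunk 1: at line 2 remove [rfe,fvz,pavk] add [llbt,uuzlj,vhsa] -> 6 lines: pfkhp ztfwj llbt uuzlj vhsa vdc
Hunk 2: at line 1 remove [llbt,uuzlj] add [npfl,hiqrj] -> 6 lines: pfkhp ztfwj npfl hiqrj vhsa vdc
Hunk 3: at line 2 remove [npfl] add [rqsyy] -> 6 lines: pfkhp ztfwj rqsyy hiqrj vhsa vdc
Hunk 4: at line 2 remove [rqsyy,hiqrj] add [vxh,cvh,gbku] -> 7 lines: pfkhp ztfwj vxh cvh gbku vhsa vdc
Hunk 5: at line 3 remove [gbku] add [ukjgd,zocm,lrajb] -> 9 lines: pfkhp ztfwj vxh cvh ukjgd zocm lrajb vhsa vdc

Answer: pfkhp
ztfwj
vxh
cvh
ukjgd
zocm
lrajb
vhsa
vdc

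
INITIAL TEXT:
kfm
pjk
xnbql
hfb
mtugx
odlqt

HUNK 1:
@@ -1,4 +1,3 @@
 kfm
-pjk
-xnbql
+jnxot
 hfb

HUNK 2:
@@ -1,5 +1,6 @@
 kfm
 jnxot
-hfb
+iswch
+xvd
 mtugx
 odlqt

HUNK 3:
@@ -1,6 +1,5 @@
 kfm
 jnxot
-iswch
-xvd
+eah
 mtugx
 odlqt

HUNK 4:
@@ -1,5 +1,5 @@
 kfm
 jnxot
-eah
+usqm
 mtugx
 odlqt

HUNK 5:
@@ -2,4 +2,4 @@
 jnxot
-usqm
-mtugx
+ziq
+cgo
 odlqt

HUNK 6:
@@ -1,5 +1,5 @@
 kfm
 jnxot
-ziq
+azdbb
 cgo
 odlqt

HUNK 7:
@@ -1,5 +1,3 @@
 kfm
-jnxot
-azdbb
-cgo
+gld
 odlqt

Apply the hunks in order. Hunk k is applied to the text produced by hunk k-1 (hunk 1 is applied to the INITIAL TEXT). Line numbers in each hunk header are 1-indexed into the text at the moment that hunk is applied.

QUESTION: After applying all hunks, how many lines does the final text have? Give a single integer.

Answer: 3

Derivation:
Hunk 1: at line 1 remove [pjk,xnbql] add [jnxot] -> 5 lines: kfm jnxot hfb mtugx odlqt
Hunk 2: at line 1 remove [hfb] add [iswch,xvd] -> 6 lines: kfm jnxot iswch xvd mtugx odlqt
Hunk 3: at line 1 remove [iswch,xvd] add [eah] -> 5 lines: kfm jnxot eah mtugx odlqt
Hunk 4: at line 1 remove [eah] add [usqm] -> 5 lines: kfm jnxot usqm mtugx odlqt
Hunk 5: at line 2 remove [usqm,mtugx] add [ziq,cgo] -> 5 lines: kfm jnxot ziq cgo odlqt
Hunk 6: at line 1 remove [ziq] add [azdbb] -> 5 lines: kfm jnxot azdbb cgo odlqt
Hunk 7: at line 1 remove [jnxot,azdbb,cgo] add [gld] -> 3 lines: kfm gld odlqt
Final line count: 3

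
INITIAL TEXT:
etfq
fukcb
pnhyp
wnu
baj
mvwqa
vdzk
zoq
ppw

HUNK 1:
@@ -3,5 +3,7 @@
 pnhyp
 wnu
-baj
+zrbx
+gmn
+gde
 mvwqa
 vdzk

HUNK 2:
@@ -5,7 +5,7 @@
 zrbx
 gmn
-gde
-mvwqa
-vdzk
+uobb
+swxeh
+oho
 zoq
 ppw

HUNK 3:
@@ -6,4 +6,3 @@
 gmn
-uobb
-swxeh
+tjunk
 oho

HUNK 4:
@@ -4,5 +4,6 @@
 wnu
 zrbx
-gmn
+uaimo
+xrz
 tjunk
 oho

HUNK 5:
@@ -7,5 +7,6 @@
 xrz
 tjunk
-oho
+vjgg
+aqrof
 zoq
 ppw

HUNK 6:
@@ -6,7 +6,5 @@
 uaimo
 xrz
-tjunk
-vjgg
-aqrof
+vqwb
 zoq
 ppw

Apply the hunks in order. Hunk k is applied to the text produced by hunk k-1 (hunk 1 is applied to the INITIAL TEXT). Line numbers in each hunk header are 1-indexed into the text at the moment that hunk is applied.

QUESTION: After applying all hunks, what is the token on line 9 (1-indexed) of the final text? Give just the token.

Answer: zoq

Derivation:
Hunk 1: at line 3 remove [baj] add [zrbx,gmn,gde] -> 11 lines: etfq fukcb pnhyp wnu zrbx gmn gde mvwqa vdzk zoq ppw
Hunk 2: at line 5 remove [gde,mvwqa,vdzk] add [uobb,swxeh,oho] -> 11 lines: etfq fukcb pnhyp wnu zrbx gmn uobb swxeh oho zoq ppw
Hunk 3: at line 6 remove [uobb,swxeh] add [tjunk] -> 10 lines: etfq fukcb pnhyp wnu zrbx gmn tjunk oho zoq ppw
Hunk 4: at line 4 remove [gmn] add [uaimo,xrz] -> 11 lines: etfq fukcb pnhyp wnu zrbx uaimo xrz tjunk oho zoq ppw
Hunk 5: at line 7 remove [oho] add [vjgg,aqrof] -> 12 lines: etfq fukcb pnhyp wnu zrbx uaimo xrz tjunk vjgg aqrof zoq ppw
Hunk 6: at line 6 remove [tjunk,vjgg,aqrof] add [vqwb] -> 10 lines: etfq fukcb pnhyp wnu zrbx uaimo xrz vqwb zoq ppw
Final line 9: zoq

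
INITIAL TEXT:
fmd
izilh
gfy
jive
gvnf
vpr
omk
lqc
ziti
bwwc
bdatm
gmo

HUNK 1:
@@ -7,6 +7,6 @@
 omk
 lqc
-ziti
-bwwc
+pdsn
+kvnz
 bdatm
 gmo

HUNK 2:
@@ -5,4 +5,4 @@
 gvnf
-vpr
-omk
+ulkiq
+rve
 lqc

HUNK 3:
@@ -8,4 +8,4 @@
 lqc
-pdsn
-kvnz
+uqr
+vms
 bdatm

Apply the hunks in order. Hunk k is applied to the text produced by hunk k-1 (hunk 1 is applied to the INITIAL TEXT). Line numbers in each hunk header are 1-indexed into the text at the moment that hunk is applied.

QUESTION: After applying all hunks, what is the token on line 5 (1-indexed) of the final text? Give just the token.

Answer: gvnf

Derivation:
Hunk 1: at line 7 remove [ziti,bwwc] add [pdsn,kvnz] -> 12 lines: fmd izilh gfy jive gvnf vpr omk lqc pdsn kvnz bdatm gmo
Hunk 2: at line 5 remove [vpr,omk] add [ulkiq,rve] -> 12 lines: fmd izilh gfy jive gvnf ulkiq rve lqc pdsn kvnz bdatm gmo
Hunk 3: at line 8 remove [pdsn,kvnz] add [uqr,vms] -> 12 lines: fmd izilh gfy jive gvnf ulkiq rve lqc uqr vms bdatm gmo
Final line 5: gvnf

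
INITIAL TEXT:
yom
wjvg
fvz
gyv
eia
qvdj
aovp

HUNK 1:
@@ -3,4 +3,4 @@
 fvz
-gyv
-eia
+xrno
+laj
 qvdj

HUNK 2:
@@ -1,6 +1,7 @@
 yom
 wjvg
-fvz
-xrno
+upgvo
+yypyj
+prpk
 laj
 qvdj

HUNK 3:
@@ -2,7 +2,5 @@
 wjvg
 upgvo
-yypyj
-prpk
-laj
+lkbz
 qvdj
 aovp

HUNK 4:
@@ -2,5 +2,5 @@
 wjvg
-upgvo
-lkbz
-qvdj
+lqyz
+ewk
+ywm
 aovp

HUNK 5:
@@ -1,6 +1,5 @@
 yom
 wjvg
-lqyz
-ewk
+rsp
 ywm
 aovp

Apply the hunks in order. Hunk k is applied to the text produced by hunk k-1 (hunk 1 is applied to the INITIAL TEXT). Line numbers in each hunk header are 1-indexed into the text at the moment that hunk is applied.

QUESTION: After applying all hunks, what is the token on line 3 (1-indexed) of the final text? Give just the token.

Answer: rsp

Derivation:
Hunk 1: at line 3 remove [gyv,eia] add [xrno,laj] -> 7 lines: yom wjvg fvz xrno laj qvdj aovp
Hunk 2: at line 1 remove [fvz,xrno] add [upgvo,yypyj,prpk] -> 8 lines: yom wjvg upgvo yypyj prpk laj qvdj aovp
Hunk 3: at line 2 remove [yypyj,prpk,laj] add [lkbz] -> 6 lines: yom wjvg upgvo lkbz qvdj aovp
Hunk 4: at line 2 remove [upgvo,lkbz,qvdj] add [lqyz,ewk,ywm] -> 6 lines: yom wjvg lqyz ewk ywm aovp
Hunk 5: at line 1 remove [lqyz,ewk] add [rsp] -> 5 lines: yom wjvg rsp ywm aovp
Final line 3: rsp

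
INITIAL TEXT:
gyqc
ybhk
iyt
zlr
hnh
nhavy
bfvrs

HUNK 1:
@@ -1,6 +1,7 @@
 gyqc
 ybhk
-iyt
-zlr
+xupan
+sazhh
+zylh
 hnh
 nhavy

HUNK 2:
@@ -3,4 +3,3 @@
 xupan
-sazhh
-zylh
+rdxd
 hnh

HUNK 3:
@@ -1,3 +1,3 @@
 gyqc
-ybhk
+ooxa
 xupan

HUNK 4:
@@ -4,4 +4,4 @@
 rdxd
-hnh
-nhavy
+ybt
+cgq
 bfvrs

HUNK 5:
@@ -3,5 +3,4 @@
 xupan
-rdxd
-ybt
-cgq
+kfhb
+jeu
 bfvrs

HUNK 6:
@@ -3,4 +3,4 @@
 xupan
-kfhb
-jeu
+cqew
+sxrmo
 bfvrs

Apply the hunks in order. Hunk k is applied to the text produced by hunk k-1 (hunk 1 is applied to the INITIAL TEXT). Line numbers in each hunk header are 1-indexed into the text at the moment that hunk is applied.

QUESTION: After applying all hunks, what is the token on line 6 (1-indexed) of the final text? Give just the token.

Hunk 1: at line 1 remove [iyt,zlr] add [xupan,sazhh,zylh] -> 8 lines: gyqc ybhk xupan sazhh zylh hnh nhavy bfvrs
Hunk 2: at line 3 remove [sazhh,zylh] add [rdxd] -> 7 lines: gyqc ybhk xupan rdxd hnh nhavy bfvrs
Hunk 3: at line 1 remove [ybhk] add [ooxa] -> 7 lines: gyqc ooxa xupan rdxd hnh nhavy bfvrs
Hunk 4: at line 4 remove [hnh,nhavy] add [ybt,cgq] -> 7 lines: gyqc ooxa xupan rdxd ybt cgq bfvrs
Hunk 5: at line 3 remove [rdxd,ybt,cgq] add [kfhb,jeu] -> 6 lines: gyqc ooxa xupan kfhb jeu bfvrs
Hunk 6: at line 3 remove [kfhb,jeu] add [cqew,sxrmo] -> 6 lines: gyqc ooxa xupan cqew sxrmo bfvrs
Final line 6: bfvrs

Answer: bfvrs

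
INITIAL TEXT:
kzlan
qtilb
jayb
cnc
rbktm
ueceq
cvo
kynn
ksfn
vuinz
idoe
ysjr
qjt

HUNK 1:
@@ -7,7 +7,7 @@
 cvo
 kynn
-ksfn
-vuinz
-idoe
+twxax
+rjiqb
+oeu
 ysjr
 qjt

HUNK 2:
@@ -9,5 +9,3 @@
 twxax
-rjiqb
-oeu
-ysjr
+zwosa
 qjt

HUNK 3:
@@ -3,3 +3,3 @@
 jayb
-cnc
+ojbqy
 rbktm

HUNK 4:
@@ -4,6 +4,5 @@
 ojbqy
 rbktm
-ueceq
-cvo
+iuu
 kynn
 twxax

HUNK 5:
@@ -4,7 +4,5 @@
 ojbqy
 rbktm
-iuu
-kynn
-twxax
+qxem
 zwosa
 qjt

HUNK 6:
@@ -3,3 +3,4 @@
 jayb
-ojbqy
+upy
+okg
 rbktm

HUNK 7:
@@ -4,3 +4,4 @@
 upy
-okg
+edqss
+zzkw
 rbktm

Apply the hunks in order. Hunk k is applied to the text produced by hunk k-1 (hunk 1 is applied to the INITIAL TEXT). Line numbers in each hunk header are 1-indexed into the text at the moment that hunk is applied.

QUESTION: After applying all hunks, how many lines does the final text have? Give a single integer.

Hunk 1: at line 7 remove [ksfn,vuinz,idoe] add [twxax,rjiqb,oeu] -> 13 lines: kzlan qtilb jayb cnc rbktm ueceq cvo kynn twxax rjiqb oeu ysjr qjt
Hunk 2: at line 9 remove [rjiqb,oeu,ysjr] add [zwosa] -> 11 lines: kzlan qtilb jayb cnc rbktm ueceq cvo kynn twxax zwosa qjt
Hunk 3: at line 3 remove [cnc] add [ojbqy] -> 11 lines: kzlan qtilb jayb ojbqy rbktm ueceq cvo kynn twxax zwosa qjt
Hunk 4: at line 4 remove [ueceq,cvo] add [iuu] -> 10 lines: kzlan qtilb jayb ojbqy rbktm iuu kynn twxax zwosa qjt
Hunk 5: at line 4 remove [iuu,kynn,twxax] add [qxem] -> 8 lines: kzlan qtilb jayb ojbqy rbktm qxem zwosa qjt
Hunk 6: at line 3 remove [ojbqy] add [upy,okg] -> 9 lines: kzlan qtilb jayb upy okg rbktm qxem zwosa qjt
Hunk 7: at line 4 remove [okg] add [edqss,zzkw] -> 10 lines: kzlan qtilb jayb upy edqss zzkw rbktm qxem zwosa qjt
Final line count: 10

Answer: 10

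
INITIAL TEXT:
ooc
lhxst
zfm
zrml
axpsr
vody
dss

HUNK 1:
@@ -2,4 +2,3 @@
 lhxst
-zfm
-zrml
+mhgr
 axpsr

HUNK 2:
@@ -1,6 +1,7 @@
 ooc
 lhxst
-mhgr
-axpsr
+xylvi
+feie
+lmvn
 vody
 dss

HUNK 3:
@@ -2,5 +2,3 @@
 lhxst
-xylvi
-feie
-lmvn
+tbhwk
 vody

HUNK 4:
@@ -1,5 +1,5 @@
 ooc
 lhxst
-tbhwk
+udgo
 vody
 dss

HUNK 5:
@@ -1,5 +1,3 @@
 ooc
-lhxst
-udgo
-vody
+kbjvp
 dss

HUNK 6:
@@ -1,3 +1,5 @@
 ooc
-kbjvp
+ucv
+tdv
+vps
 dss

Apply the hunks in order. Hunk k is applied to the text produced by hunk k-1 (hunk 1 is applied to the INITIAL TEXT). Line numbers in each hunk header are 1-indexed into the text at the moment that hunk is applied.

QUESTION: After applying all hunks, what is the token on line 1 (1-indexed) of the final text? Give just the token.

Answer: ooc

Derivation:
Hunk 1: at line 2 remove [zfm,zrml] add [mhgr] -> 6 lines: ooc lhxst mhgr axpsr vody dss
Hunk 2: at line 1 remove [mhgr,axpsr] add [xylvi,feie,lmvn] -> 7 lines: ooc lhxst xylvi feie lmvn vody dss
Hunk 3: at line 2 remove [xylvi,feie,lmvn] add [tbhwk] -> 5 lines: ooc lhxst tbhwk vody dss
Hunk 4: at line 1 remove [tbhwk] add [udgo] -> 5 lines: ooc lhxst udgo vody dss
Hunk 5: at line 1 remove [lhxst,udgo,vody] add [kbjvp] -> 3 lines: ooc kbjvp dss
Hunk 6: at line 1 remove [kbjvp] add [ucv,tdv,vps] -> 5 lines: ooc ucv tdv vps dss
Final line 1: ooc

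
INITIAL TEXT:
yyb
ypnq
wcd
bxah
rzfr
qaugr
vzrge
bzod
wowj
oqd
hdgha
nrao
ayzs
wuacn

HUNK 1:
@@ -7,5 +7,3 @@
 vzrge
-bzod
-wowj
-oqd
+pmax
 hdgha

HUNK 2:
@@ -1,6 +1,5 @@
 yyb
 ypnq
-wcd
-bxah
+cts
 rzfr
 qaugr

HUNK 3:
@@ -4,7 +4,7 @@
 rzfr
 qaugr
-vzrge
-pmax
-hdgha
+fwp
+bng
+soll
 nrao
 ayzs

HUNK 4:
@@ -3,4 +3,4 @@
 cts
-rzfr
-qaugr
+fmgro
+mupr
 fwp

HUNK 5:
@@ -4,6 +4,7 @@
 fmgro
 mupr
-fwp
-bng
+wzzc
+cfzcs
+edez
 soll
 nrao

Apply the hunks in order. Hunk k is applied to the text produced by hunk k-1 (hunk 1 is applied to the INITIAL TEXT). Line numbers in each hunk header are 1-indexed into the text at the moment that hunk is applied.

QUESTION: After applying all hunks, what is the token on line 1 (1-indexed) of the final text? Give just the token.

Answer: yyb

Derivation:
Hunk 1: at line 7 remove [bzod,wowj,oqd] add [pmax] -> 12 lines: yyb ypnq wcd bxah rzfr qaugr vzrge pmax hdgha nrao ayzs wuacn
Hunk 2: at line 1 remove [wcd,bxah] add [cts] -> 11 lines: yyb ypnq cts rzfr qaugr vzrge pmax hdgha nrao ayzs wuacn
Hunk 3: at line 4 remove [vzrge,pmax,hdgha] add [fwp,bng,soll] -> 11 lines: yyb ypnq cts rzfr qaugr fwp bng soll nrao ayzs wuacn
Hunk 4: at line 3 remove [rzfr,qaugr] add [fmgro,mupr] -> 11 lines: yyb ypnq cts fmgro mupr fwp bng soll nrao ayzs wuacn
Hunk 5: at line 4 remove [fwp,bng] add [wzzc,cfzcs,edez] -> 12 lines: yyb ypnq cts fmgro mupr wzzc cfzcs edez soll nrao ayzs wuacn
Final line 1: yyb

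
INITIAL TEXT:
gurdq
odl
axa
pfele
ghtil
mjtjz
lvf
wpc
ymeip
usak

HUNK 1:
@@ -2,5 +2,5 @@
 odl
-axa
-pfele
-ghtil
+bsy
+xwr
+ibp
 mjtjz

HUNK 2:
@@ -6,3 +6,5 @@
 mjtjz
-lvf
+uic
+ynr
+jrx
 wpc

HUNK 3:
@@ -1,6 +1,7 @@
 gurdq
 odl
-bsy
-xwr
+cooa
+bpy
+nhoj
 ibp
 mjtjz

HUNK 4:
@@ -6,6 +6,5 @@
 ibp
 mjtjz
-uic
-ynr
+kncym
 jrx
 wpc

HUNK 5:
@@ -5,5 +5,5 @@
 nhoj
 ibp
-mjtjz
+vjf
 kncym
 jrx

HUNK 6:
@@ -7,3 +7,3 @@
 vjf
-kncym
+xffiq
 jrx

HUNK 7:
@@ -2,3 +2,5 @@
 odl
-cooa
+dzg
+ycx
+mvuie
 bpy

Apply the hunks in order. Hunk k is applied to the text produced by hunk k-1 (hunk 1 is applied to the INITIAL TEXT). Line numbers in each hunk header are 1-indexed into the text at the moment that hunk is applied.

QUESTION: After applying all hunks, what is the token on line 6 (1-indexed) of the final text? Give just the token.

Answer: bpy

Derivation:
Hunk 1: at line 2 remove [axa,pfele,ghtil] add [bsy,xwr,ibp] -> 10 lines: gurdq odl bsy xwr ibp mjtjz lvf wpc ymeip usak
Hunk 2: at line 6 remove [lvf] add [uic,ynr,jrx] -> 12 lines: gurdq odl bsy xwr ibp mjtjz uic ynr jrx wpc ymeip usak
Hunk 3: at line 1 remove [bsy,xwr] add [cooa,bpy,nhoj] -> 13 lines: gurdq odl cooa bpy nhoj ibp mjtjz uic ynr jrx wpc ymeip usak
Hunk 4: at line 6 remove [uic,ynr] add [kncym] -> 12 lines: gurdq odl cooa bpy nhoj ibp mjtjz kncym jrx wpc ymeip usak
Hunk 5: at line 5 remove [mjtjz] add [vjf] -> 12 lines: gurdq odl cooa bpy nhoj ibp vjf kncym jrx wpc ymeip usak
Hunk 6: at line 7 remove [kncym] add [xffiq] -> 12 lines: gurdq odl cooa bpy nhoj ibp vjf xffiq jrx wpc ymeip usak
Hunk 7: at line 2 remove [cooa] add [dzg,ycx,mvuie] -> 14 lines: gurdq odl dzg ycx mvuie bpy nhoj ibp vjf xffiq jrx wpc ymeip usak
Final line 6: bpy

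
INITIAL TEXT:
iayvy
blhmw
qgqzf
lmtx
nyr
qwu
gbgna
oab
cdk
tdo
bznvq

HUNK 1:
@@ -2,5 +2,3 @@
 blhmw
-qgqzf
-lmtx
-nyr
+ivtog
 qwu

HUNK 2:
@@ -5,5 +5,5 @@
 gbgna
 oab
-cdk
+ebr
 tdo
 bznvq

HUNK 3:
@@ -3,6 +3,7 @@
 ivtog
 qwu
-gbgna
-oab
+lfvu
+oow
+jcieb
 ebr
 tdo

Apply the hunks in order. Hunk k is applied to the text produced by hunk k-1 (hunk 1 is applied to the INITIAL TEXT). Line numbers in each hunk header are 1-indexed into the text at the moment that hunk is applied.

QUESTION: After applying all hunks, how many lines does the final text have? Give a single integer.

Answer: 10

Derivation:
Hunk 1: at line 2 remove [qgqzf,lmtx,nyr] add [ivtog] -> 9 lines: iayvy blhmw ivtog qwu gbgna oab cdk tdo bznvq
Hunk 2: at line 5 remove [cdk] add [ebr] -> 9 lines: iayvy blhmw ivtog qwu gbgna oab ebr tdo bznvq
Hunk 3: at line 3 remove [gbgna,oab] add [lfvu,oow,jcieb] -> 10 lines: iayvy blhmw ivtog qwu lfvu oow jcieb ebr tdo bznvq
Final line count: 10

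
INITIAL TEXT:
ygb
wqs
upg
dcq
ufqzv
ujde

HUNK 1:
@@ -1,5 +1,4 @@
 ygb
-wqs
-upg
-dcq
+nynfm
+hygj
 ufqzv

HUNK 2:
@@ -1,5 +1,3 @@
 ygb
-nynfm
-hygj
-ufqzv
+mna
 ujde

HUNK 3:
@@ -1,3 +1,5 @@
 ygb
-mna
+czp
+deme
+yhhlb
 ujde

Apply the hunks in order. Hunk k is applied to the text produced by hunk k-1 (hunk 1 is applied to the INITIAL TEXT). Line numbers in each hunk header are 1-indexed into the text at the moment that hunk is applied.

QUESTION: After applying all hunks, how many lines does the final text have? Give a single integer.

Hunk 1: at line 1 remove [wqs,upg,dcq] add [nynfm,hygj] -> 5 lines: ygb nynfm hygj ufqzv ujde
Hunk 2: at line 1 remove [nynfm,hygj,ufqzv] add [mna] -> 3 lines: ygb mna ujde
Hunk 3: at line 1 remove [mna] add [czp,deme,yhhlb] -> 5 lines: ygb czp deme yhhlb ujde
Final line count: 5

Answer: 5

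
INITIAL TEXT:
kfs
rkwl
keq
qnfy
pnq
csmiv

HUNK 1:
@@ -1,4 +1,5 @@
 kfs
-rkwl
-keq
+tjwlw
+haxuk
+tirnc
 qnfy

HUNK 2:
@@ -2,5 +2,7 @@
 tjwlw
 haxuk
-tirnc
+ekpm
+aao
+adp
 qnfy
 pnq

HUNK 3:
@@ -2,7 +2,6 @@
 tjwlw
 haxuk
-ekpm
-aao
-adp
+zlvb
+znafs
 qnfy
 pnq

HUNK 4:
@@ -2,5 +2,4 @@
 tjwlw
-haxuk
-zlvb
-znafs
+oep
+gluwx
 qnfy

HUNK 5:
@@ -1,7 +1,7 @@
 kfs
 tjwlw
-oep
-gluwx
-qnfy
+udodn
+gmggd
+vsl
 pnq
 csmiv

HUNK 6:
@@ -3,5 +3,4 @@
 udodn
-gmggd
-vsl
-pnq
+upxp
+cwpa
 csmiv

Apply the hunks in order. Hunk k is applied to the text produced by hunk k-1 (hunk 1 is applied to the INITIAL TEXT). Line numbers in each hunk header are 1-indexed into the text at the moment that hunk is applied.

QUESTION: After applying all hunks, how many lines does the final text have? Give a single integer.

Hunk 1: at line 1 remove [rkwl,keq] add [tjwlw,haxuk,tirnc] -> 7 lines: kfs tjwlw haxuk tirnc qnfy pnq csmiv
Hunk 2: at line 2 remove [tirnc] add [ekpm,aao,adp] -> 9 lines: kfs tjwlw haxuk ekpm aao adp qnfy pnq csmiv
Hunk 3: at line 2 remove [ekpm,aao,adp] add [zlvb,znafs] -> 8 lines: kfs tjwlw haxuk zlvb znafs qnfy pnq csmiv
Hunk 4: at line 2 remove [haxuk,zlvb,znafs] add [oep,gluwx] -> 7 lines: kfs tjwlw oep gluwx qnfy pnq csmiv
Hunk 5: at line 1 remove [oep,gluwx,qnfy] add [udodn,gmggd,vsl] -> 7 lines: kfs tjwlw udodn gmggd vsl pnq csmiv
Hunk 6: at line 3 remove [gmggd,vsl,pnq] add [upxp,cwpa] -> 6 lines: kfs tjwlw udodn upxp cwpa csmiv
Final line count: 6

Answer: 6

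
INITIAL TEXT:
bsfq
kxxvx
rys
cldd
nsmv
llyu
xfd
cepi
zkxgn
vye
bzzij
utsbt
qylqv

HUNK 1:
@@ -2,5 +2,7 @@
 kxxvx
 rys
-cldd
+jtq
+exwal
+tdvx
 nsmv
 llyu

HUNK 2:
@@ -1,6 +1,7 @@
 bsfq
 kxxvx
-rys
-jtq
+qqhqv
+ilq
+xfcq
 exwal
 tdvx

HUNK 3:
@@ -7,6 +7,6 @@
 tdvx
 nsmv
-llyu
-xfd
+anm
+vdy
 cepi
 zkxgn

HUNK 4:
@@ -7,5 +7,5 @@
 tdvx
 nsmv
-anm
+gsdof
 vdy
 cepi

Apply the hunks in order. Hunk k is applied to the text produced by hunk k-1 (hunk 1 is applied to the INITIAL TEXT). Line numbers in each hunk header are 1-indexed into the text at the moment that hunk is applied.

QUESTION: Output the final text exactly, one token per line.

Hunk 1: at line 2 remove [cldd] add [jtq,exwal,tdvx] -> 15 lines: bsfq kxxvx rys jtq exwal tdvx nsmv llyu xfd cepi zkxgn vye bzzij utsbt qylqv
Hunk 2: at line 1 remove [rys,jtq] add [qqhqv,ilq,xfcq] -> 16 lines: bsfq kxxvx qqhqv ilq xfcq exwal tdvx nsmv llyu xfd cepi zkxgn vye bzzij utsbt qylqv
Hunk 3: at line 7 remove [llyu,xfd] add [anm,vdy] -> 16 lines: bsfq kxxvx qqhqv ilq xfcq exwal tdvx nsmv anm vdy cepi zkxgn vye bzzij utsbt qylqv
Hunk 4: at line 7 remove [anm] add [gsdof] -> 16 lines: bsfq kxxvx qqhqv ilq xfcq exwal tdvx nsmv gsdof vdy cepi zkxgn vye bzzij utsbt qylqv

Answer: bsfq
kxxvx
qqhqv
ilq
xfcq
exwal
tdvx
nsmv
gsdof
vdy
cepi
zkxgn
vye
bzzij
utsbt
qylqv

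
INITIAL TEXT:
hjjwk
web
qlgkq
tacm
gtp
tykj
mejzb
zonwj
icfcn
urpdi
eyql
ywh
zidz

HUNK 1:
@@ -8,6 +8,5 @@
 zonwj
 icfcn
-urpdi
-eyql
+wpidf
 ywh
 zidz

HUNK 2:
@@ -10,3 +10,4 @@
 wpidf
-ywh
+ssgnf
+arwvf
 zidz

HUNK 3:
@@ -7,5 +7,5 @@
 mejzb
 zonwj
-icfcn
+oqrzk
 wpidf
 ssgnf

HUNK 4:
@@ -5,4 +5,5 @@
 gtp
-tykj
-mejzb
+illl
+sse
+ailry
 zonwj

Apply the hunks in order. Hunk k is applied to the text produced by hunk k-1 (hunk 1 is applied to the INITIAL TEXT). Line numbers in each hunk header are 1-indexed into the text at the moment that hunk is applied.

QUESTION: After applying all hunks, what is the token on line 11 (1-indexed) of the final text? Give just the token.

Hunk 1: at line 8 remove [urpdi,eyql] add [wpidf] -> 12 lines: hjjwk web qlgkq tacm gtp tykj mejzb zonwj icfcn wpidf ywh zidz
Hunk 2: at line 10 remove [ywh] add [ssgnf,arwvf] -> 13 lines: hjjwk web qlgkq tacm gtp tykj mejzb zonwj icfcn wpidf ssgnf arwvf zidz
Hunk 3: at line 7 remove [icfcn] add [oqrzk] -> 13 lines: hjjwk web qlgkq tacm gtp tykj mejzb zonwj oqrzk wpidf ssgnf arwvf zidz
Hunk 4: at line 5 remove [tykj,mejzb] add [illl,sse,ailry] -> 14 lines: hjjwk web qlgkq tacm gtp illl sse ailry zonwj oqrzk wpidf ssgnf arwvf zidz
Final line 11: wpidf

Answer: wpidf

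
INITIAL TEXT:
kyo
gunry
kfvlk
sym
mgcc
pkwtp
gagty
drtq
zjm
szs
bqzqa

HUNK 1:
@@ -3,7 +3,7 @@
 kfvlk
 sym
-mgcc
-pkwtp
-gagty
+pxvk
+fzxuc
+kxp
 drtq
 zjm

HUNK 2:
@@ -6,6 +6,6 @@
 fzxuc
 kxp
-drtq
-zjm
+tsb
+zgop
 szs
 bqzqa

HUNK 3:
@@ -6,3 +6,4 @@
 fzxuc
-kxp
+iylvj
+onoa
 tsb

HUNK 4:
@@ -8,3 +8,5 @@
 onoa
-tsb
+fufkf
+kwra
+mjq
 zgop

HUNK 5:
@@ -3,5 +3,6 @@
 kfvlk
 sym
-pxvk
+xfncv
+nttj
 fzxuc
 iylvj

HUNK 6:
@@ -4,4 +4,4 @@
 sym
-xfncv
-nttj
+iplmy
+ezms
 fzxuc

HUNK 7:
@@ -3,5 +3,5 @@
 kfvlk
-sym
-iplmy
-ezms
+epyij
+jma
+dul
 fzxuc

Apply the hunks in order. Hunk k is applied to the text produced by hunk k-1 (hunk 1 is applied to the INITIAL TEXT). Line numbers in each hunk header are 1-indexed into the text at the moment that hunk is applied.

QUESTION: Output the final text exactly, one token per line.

Answer: kyo
gunry
kfvlk
epyij
jma
dul
fzxuc
iylvj
onoa
fufkf
kwra
mjq
zgop
szs
bqzqa

Derivation:
Hunk 1: at line 3 remove [mgcc,pkwtp,gagty] add [pxvk,fzxuc,kxp] -> 11 lines: kyo gunry kfvlk sym pxvk fzxuc kxp drtq zjm szs bqzqa
Hunk 2: at line 6 remove [drtq,zjm] add [tsb,zgop] -> 11 lines: kyo gunry kfvlk sym pxvk fzxuc kxp tsb zgop szs bqzqa
Hunk 3: at line 6 remove [kxp] add [iylvj,onoa] -> 12 lines: kyo gunry kfvlk sym pxvk fzxuc iylvj onoa tsb zgop szs bqzqa
Hunk 4: at line 8 remove [tsb] add [fufkf,kwra,mjq] -> 14 lines: kyo gunry kfvlk sym pxvk fzxuc iylvj onoa fufkf kwra mjq zgop szs bqzqa
Hunk 5: at line 3 remove [pxvk] add [xfncv,nttj] -> 15 lines: kyo gunry kfvlk sym xfncv nttj fzxuc iylvj onoa fufkf kwra mjq zgop szs bqzqa
Hunk 6: at line 4 remove [xfncv,nttj] add [iplmy,ezms] -> 15 lines: kyo gunry kfvlk sym iplmy ezms fzxuc iylvj onoa fufkf kwra mjq zgop szs bqzqa
Hunk 7: at line 3 remove [sym,iplmy,ezms] add [epyij,jma,dul] -> 15 lines: kyo gunry kfvlk epyij jma dul fzxuc iylvj onoa fufkf kwra mjq zgop szs bqzqa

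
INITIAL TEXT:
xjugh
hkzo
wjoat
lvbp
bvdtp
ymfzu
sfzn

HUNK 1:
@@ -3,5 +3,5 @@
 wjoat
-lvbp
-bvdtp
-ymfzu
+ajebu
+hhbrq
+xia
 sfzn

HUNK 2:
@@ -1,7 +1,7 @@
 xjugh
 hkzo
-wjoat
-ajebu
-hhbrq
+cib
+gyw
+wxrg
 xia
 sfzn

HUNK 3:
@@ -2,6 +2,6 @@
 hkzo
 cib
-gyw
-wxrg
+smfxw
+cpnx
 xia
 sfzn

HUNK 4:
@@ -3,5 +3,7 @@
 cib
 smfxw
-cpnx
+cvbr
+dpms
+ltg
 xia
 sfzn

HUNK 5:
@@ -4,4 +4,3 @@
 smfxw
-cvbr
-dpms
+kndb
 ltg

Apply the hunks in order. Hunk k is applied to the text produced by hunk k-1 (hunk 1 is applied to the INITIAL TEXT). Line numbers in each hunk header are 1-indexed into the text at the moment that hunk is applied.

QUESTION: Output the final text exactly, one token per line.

Answer: xjugh
hkzo
cib
smfxw
kndb
ltg
xia
sfzn

Derivation:
Hunk 1: at line 3 remove [lvbp,bvdtp,ymfzu] add [ajebu,hhbrq,xia] -> 7 lines: xjugh hkzo wjoat ajebu hhbrq xia sfzn
Hunk 2: at line 1 remove [wjoat,ajebu,hhbrq] add [cib,gyw,wxrg] -> 7 lines: xjugh hkzo cib gyw wxrg xia sfzn
Hunk 3: at line 2 remove [gyw,wxrg] add [smfxw,cpnx] -> 7 lines: xjugh hkzo cib smfxw cpnx xia sfzn
Hunk 4: at line 3 remove [cpnx] add [cvbr,dpms,ltg] -> 9 lines: xjugh hkzo cib smfxw cvbr dpms ltg xia sfzn
Hunk 5: at line 4 remove [cvbr,dpms] add [kndb] -> 8 lines: xjugh hkzo cib smfxw kndb ltg xia sfzn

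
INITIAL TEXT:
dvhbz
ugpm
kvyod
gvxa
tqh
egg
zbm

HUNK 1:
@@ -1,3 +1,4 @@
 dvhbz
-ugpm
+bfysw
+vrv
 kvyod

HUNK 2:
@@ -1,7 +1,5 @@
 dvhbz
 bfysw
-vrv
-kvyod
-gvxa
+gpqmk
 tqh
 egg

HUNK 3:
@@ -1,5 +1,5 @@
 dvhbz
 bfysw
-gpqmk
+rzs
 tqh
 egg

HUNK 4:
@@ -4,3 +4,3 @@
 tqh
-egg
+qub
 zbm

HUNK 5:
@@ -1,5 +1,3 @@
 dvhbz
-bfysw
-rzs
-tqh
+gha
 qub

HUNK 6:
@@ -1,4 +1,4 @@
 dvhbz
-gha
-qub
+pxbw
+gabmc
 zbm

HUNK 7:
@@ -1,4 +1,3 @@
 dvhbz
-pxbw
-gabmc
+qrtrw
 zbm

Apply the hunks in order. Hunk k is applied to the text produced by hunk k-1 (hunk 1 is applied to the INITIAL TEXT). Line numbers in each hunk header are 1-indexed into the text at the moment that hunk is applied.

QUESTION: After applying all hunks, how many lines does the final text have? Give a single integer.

Answer: 3

Derivation:
Hunk 1: at line 1 remove [ugpm] add [bfysw,vrv] -> 8 lines: dvhbz bfysw vrv kvyod gvxa tqh egg zbm
Hunk 2: at line 1 remove [vrv,kvyod,gvxa] add [gpqmk] -> 6 lines: dvhbz bfysw gpqmk tqh egg zbm
Hunk 3: at line 1 remove [gpqmk] add [rzs] -> 6 lines: dvhbz bfysw rzs tqh egg zbm
Hunk 4: at line 4 remove [egg] add [qub] -> 6 lines: dvhbz bfysw rzs tqh qub zbm
Hunk 5: at line 1 remove [bfysw,rzs,tqh] add [gha] -> 4 lines: dvhbz gha qub zbm
Hunk 6: at line 1 remove [gha,qub] add [pxbw,gabmc] -> 4 lines: dvhbz pxbw gabmc zbm
Hunk 7: at line 1 remove [pxbw,gabmc] add [qrtrw] -> 3 lines: dvhbz qrtrw zbm
Final line count: 3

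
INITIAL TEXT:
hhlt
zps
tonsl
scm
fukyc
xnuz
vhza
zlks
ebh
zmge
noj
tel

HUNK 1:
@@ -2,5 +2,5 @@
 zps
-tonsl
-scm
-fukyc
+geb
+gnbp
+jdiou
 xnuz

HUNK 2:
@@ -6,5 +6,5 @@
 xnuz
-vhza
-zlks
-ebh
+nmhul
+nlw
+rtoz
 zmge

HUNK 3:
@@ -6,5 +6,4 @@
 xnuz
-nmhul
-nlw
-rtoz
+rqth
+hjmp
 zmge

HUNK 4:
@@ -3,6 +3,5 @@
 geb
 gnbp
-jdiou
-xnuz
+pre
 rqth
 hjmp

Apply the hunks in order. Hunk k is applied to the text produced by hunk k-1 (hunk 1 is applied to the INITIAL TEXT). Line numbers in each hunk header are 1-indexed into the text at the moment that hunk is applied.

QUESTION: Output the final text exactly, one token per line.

Hunk 1: at line 2 remove [tonsl,scm,fukyc] add [geb,gnbp,jdiou] -> 12 lines: hhlt zps geb gnbp jdiou xnuz vhza zlks ebh zmge noj tel
Hunk 2: at line 6 remove [vhza,zlks,ebh] add [nmhul,nlw,rtoz] -> 12 lines: hhlt zps geb gnbp jdiou xnuz nmhul nlw rtoz zmge noj tel
Hunk 3: at line 6 remove [nmhul,nlw,rtoz] add [rqth,hjmp] -> 11 lines: hhlt zps geb gnbp jdiou xnuz rqth hjmp zmge noj tel
Hunk 4: at line 3 remove [jdiou,xnuz] add [pre] -> 10 lines: hhlt zps geb gnbp pre rqth hjmp zmge noj tel

Answer: hhlt
zps
geb
gnbp
pre
rqth
hjmp
zmge
noj
tel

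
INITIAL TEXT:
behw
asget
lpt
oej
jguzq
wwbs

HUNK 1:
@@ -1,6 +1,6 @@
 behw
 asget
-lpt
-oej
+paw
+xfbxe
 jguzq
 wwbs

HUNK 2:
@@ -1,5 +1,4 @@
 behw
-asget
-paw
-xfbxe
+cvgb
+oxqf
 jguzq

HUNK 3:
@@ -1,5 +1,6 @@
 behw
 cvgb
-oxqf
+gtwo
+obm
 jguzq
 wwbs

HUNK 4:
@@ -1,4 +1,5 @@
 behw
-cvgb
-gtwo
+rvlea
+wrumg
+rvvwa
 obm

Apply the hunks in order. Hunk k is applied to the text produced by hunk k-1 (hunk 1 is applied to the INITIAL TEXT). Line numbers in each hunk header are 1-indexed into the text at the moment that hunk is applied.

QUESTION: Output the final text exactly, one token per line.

Hunk 1: at line 1 remove [lpt,oej] add [paw,xfbxe] -> 6 lines: behw asget paw xfbxe jguzq wwbs
Hunk 2: at line 1 remove [asget,paw,xfbxe] add [cvgb,oxqf] -> 5 lines: behw cvgb oxqf jguzq wwbs
Hunk 3: at line 1 remove [oxqf] add [gtwo,obm] -> 6 lines: behw cvgb gtwo obm jguzq wwbs
Hunk 4: at line 1 remove [cvgb,gtwo] add [rvlea,wrumg,rvvwa] -> 7 lines: behw rvlea wrumg rvvwa obm jguzq wwbs

Answer: behw
rvlea
wrumg
rvvwa
obm
jguzq
wwbs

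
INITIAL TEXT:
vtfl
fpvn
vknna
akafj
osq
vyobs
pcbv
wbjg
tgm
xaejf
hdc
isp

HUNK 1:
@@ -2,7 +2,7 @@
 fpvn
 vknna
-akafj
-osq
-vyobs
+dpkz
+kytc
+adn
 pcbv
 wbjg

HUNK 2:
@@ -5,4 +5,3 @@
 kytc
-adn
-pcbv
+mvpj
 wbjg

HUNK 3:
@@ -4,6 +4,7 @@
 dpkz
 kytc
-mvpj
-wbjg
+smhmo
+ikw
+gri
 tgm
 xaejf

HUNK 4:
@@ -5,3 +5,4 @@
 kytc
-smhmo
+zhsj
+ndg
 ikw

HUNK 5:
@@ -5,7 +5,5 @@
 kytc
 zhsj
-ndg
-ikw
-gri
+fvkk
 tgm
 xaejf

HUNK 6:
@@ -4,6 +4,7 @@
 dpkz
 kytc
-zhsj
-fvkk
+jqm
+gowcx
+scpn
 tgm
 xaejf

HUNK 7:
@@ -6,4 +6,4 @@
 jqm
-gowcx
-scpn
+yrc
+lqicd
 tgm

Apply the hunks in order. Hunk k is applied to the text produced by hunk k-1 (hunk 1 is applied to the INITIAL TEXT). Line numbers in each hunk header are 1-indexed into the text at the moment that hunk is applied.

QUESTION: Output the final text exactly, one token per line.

Hunk 1: at line 2 remove [akafj,osq,vyobs] add [dpkz,kytc,adn] -> 12 lines: vtfl fpvn vknna dpkz kytc adn pcbv wbjg tgm xaejf hdc isp
Hunk 2: at line 5 remove [adn,pcbv] add [mvpj] -> 11 lines: vtfl fpvn vknna dpkz kytc mvpj wbjg tgm xaejf hdc isp
Hunk 3: at line 4 remove [mvpj,wbjg] add [smhmo,ikw,gri] -> 12 lines: vtfl fpvn vknna dpkz kytc smhmo ikw gri tgm xaejf hdc isp
Hunk 4: at line 5 remove [smhmo] add [zhsj,ndg] -> 13 lines: vtfl fpvn vknna dpkz kytc zhsj ndg ikw gri tgm xaejf hdc isp
Hunk 5: at line 5 remove [ndg,ikw,gri] add [fvkk] -> 11 lines: vtfl fpvn vknna dpkz kytc zhsj fvkk tgm xaejf hdc isp
Hunk 6: at line 4 remove [zhsj,fvkk] add [jqm,gowcx,scpn] -> 12 lines: vtfl fpvn vknna dpkz kytc jqm gowcx scpn tgm xaejf hdc isp
Hunk 7: at line 6 remove [gowcx,scpn] add [yrc,lqicd] -> 12 lines: vtfl fpvn vknna dpkz kytc jqm yrc lqicd tgm xaejf hdc isp

Answer: vtfl
fpvn
vknna
dpkz
kytc
jqm
yrc
lqicd
tgm
xaejf
hdc
isp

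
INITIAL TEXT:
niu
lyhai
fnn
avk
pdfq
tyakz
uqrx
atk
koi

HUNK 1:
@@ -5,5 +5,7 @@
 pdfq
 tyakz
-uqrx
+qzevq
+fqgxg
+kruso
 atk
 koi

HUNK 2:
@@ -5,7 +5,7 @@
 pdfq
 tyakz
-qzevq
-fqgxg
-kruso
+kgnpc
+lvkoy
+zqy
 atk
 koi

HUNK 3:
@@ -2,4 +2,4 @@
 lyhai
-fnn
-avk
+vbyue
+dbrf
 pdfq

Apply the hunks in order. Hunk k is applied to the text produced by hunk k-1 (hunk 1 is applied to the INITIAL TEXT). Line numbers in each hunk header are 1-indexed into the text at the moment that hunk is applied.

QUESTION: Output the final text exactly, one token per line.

Answer: niu
lyhai
vbyue
dbrf
pdfq
tyakz
kgnpc
lvkoy
zqy
atk
koi

Derivation:
Hunk 1: at line 5 remove [uqrx] add [qzevq,fqgxg,kruso] -> 11 lines: niu lyhai fnn avk pdfq tyakz qzevq fqgxg kruso atk koi
Hunk 2: at line 5 remove [qzevq,fqgxg,kruso] add [kgnpc,lvkoy,zqy] -> 11 lines: niu lyhai fnn avk pdfq tyakz kgnpc lvkoy zqy atk koi
Hunk 3: at line 2 remove [fnn,avk] add [vbyue,dbrf] -> 11 lines: niu lyhai vbyue dbrf pdfq tyakz kgnpc lvkoy zqy atk koi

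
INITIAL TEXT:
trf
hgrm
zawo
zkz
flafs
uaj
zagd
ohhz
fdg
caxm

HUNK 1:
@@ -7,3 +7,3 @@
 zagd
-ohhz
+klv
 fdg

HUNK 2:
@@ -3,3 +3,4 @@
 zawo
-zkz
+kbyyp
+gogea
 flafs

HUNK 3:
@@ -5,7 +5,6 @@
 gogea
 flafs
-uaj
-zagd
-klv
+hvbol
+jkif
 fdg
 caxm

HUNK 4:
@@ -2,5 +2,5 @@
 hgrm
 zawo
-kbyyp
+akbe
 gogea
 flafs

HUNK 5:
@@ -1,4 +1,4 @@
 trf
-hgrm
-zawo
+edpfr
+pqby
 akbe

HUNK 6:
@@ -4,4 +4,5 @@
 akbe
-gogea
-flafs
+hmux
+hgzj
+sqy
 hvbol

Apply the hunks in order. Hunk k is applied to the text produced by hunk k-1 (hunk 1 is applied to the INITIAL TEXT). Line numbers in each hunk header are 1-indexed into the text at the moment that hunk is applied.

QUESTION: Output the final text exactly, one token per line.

Answer: trf
edpfr
pqby
akbe
hmux
hgzj
sqy
hvbol
jkif
fdg
caxm

Derivation:
Hunk 1: at line 7 remove [ohhz] add [klv] -> 10 lines: trf hgrm zawo zkz flafs uaj zagd klv fdg caxm
Hunk 2: at line 3 remove [zkz] add [kbyyp,gogea] -> 11 lines: trf hgrm zawo kbyyp gogea flafs uaj zagd klv fdg caxm
Hunk 3: at line 5 remove [uaj,zagd,klv] add [hvbol,jkif] -> 10 lines: trf hgrm zawo kbyyp gogea flafs hvbol jkif fdg caxm
Hunk 4: at line 2 remove [kbyyp] add [akbe] -> 10 lines: trf hgrm zawo akbe gogea flafs hvbol jkif fdg caxm
Hunk 5: at line 1 remove [hgrm,zawo] add [edpfr,pqby] -> 10 lines: trf edpfr pqby akbe gogea flafs hvbol jkif fdg caxm
Hunk 6: at line 4 remove [gogea,flafs] add [hmux,hgzj,sqy] -> 11 lines: trf edpfr pqby akbe hmux hgzj sqy hvbol jkif fdg caxm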